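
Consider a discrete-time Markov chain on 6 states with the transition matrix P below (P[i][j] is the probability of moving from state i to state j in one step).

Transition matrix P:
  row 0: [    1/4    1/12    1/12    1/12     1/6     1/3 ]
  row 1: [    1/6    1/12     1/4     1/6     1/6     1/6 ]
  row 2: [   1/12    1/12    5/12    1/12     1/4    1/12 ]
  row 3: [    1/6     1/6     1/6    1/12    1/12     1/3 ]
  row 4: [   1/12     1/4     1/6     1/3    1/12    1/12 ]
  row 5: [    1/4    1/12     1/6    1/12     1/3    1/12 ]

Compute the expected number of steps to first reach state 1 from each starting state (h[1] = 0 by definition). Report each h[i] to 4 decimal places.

h = [7.9690, 0.0000, 7.8723, 7.4069, 6.6480, 7.7864]

First-step conditioning: h[1] = 0; for i ≠ 1, h[i] = 1 + Σ_k P[i][k]·h[k].
  h[0] = 1 + 1/4·h[0] + 1/12·h[2] + 1/12·h[3] + 1/6·h[4] + 1/3·h[5]
  h[2] = 1 + 1/12·h[0] + 5/12·h[2] + 1/12·h[3] + 1/4·h[4] + 1/12·h[5]
  h[3] = 1 + 1/6·h[0] + 1/6·h[2] + 1/12·h[3] + 1/12·h[4] + 1/3·h[5]
  h[4] = 1 + 1/12·h[0] + 1/6·h[2] + 1/3·h[3] + 1/12·h[4] + 1/12·h[5]
  h[5] = 1 + 1/4·h[0] + 1/6·h[2] + 1/12·h[3] + 1/3·h[4] + 1/12·h[5]
Solving the 5×5 linear system over states ≠ 1 gives exactly h = [3339/419, 0, 6597/838, 6207/838, 5571/838, 6525/838] (h[1] = 0 is the target).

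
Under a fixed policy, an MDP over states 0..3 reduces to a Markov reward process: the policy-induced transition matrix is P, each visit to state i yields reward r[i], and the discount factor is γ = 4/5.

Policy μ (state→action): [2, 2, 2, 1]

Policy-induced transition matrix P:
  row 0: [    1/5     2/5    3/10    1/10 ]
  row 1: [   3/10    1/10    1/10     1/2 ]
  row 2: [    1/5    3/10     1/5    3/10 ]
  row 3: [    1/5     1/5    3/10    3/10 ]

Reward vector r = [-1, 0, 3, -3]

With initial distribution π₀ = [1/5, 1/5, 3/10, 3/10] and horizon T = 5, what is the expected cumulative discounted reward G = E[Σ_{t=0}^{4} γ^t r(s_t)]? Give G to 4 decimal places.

G = -1.2535

t=0: π = [0.2000, 0.2000, 0.3000, 0.3000], E[r] = -0.2000, γ^t·E[r] = -0.200000, running G = -0.200000
t=1: π = [0.2200, 0.2500, 0.2300, 0.3000], E[r] = -0.4300, γ^t·E[r] = -0.344000, running G = -0.544000
t=2: π = [0.2250, 0.2420, 0.2270, 0.3060], E[r] = -0.4620, γ^t·E[r] = -0.295680, running G = -0.839680
t=3: π = [0.2242, 0.2435, 0.2289, 0.3034], E[r] = -0.4477, γ^t·E[r] = -0.229222, running G = -1.068902
t=4: π = [0.2244, 0.2434, 0.2284, 0.3039], E[r] = -0.4507, γ^t·E[r] = -0.184607, running G = -1.253509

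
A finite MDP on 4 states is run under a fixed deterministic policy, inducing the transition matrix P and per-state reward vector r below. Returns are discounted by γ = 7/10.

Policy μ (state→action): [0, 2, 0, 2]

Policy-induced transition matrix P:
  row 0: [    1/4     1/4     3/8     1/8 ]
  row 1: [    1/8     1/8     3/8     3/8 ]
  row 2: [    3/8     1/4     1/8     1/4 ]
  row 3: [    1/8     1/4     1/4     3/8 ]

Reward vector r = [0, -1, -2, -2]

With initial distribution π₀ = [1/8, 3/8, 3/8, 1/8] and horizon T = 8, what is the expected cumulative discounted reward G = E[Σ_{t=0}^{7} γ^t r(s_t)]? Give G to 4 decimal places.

G = -4.2300

t=0: π = [0.1250, 0.3750, 0.3750, 0.1250], E[r] = -1.3750, γ^t·E[r] = -1.375000, running G = -1.375000
t=1: π = [0.2344, 0.2031, 0.2656, 0.2969], E[r] = -1.3281, γ^t·E[r] = -0.929688, running G = -2.304688
t=2: π = [0.2207, 0.2246, 0.2715, 0.2832], E[r] = -1.3340, γ^t·E[r] = -0.653652, running G = -2.958340
t=3: π = [0.2205, 0.2219, 0.2717, 0.2859], E[r] = -1.3372, γ^t·E[r] = -0.458645, running G = -3.416985
t=4: π = [0.2205, 0.2223, 0.2713, 0.2859], E[r] = -1.3368, γ^t·E[r] = -0.320956, running G = -3.737942
t=5: π = [0.2204, 0.2222, 0.2714, 0.2860], E[r] = -1.3370, γ^t·E[r] = -0.224709, running G = -3.962650
t=6: π = [0.2204, 0.2222, 0.2714, 0.2860], E[r] = -1.3370, γ^t·E[r] = -0.157293, running G = -4.119943
t=7: π = [0.2204, 0.2222, 0.2714, 0.2860], E[r] = -1.3370, γ^t·E[r] = -0.110106, running G = -4.230049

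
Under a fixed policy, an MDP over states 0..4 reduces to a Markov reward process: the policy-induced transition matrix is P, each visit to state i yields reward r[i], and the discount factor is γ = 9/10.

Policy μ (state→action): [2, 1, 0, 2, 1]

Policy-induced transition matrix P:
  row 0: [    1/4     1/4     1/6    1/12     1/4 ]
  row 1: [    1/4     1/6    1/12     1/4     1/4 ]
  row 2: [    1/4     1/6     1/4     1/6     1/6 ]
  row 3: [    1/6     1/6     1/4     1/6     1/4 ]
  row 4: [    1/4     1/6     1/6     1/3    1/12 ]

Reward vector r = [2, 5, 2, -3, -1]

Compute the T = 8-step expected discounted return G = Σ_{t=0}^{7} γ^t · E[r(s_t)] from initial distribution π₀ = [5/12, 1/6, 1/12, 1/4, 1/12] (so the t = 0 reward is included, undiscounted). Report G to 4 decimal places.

t=0: π = [0.4167, 0.1667, 0.0833, 0.2500, 0.0833], E[r] = 1.0000, γ^t·E[r] = 1.000000, running G = 1.000000
t=1: π = [0.2292, 0.2014, 0.1806, 0.1597, 0.2292], E[r] = 1.1181, γ^t·E[r] = 1.006250, running G = 2.006250
t=2: π = [0.2367, 0.1858, 0.1782, 0.2025, 0.1968], E[r] = 0.9543, γ^t·E[r] = 0.772969, running G = 2.779219
t=3: π = [0.2331, 0.1864, 0.1829, 0.1952, 0.2024], E[r] = 0.9760, γ^t·E[r] = 0.711527, running G = 3.490746
t=4: π = [0.2337, 0.1861, 0.1826, 0.1965, 0.2010], E[r] = 0.9727, γ^t·E[r] = 0.638186, running G = 4.128932
t=5: π = [0.2336, 0.1861, 0.1828, 0.1962, 0.2013], E[r] = 0.9736, γ^t·E[r] = 0.574901, running G = 4.703833
t=6: π = [0.2336, 0.1861, 0.1827, 0.1963, 0.2012], E[r] = 0.9735, γ^t·E[r] = 0.517333, running G = 5.221167
t=7: π = [0.2336, 0.1861, 0.1827, 0.1962, 0.2012], E[r] = 0.9735, γ^t·E[r] = 0.465615, running G = 5.686782

G = 5.6868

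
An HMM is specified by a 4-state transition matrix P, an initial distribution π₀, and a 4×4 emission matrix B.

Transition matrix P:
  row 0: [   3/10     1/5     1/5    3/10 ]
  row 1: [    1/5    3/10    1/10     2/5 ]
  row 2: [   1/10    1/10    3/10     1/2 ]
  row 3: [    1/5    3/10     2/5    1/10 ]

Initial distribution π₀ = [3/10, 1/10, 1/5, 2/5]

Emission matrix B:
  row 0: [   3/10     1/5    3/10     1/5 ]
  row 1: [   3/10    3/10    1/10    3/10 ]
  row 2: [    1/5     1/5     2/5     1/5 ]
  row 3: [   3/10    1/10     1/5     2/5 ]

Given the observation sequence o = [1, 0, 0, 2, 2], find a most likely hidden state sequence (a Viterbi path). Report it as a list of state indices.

t=0: δ = [6.000e-02, 3.000e-02, 4.000e-02, 4.000e-02]  (obs o_0=1)
t=1: δ = [5.400e-03, 3.600e-03, 3.200e-03, 6.000e-03]  ψ = [0, 0, 3, 2]  (obs o_1=0)
t=2: δ = [4.860e-04, 5.400e-04, 4.800e-04, 4.860e-04]  ψ = [0, 3, 3, 0]  (obs o_2=0)
t=3: δ = [4.374e-05, 1.620e-05, 7.776e-05, 4.800e-05]  ψ = [0, 1, 3, 2]  (obs o_3=2)
t=4: δ = [3.937e-06, 1.440e-06, 9.331e-06, 7.776e-06]  ψ = [0, 3, 2, 2]  (obs o_4=2)
backtrack: best end state = 2; path = [0, 0, 3, 2, 2]

path = [0, 0, 3, 2, 2]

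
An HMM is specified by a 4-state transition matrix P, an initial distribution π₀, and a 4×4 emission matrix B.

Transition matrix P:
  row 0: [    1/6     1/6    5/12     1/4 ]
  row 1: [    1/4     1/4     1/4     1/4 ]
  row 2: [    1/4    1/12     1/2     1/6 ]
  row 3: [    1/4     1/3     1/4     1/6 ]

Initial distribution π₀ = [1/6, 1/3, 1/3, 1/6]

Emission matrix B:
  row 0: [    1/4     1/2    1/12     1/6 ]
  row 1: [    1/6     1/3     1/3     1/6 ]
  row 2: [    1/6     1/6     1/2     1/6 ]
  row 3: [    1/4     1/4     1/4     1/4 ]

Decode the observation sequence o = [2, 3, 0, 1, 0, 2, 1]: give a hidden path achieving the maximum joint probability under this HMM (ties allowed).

t=0: δ = [1.389e-02, 1.111e-01, 1.667e-01, 4.167e-02]  (obs o_0=2)
t=1: δ = [6.944e-03, 4.630e-03, 1.389e-02, 6.944e-03]  ψ = [2, 1, 2, 1]  (obs o_1=3)
t=2: δ = [8.681e-04, 3.858e-04, 1.157e-03, 5.787e-04]  ψ = [2, 3, 2, 2]  (obs o_2=0)
t=3: δ = [1.447e-04, 6.430e-05, 9.645e-05, 5.425e-05]  ψ = [2, 3, 2, 0]  (obs o_3=1)
t=4: δ = [6.028e-06, 4.019e-06, 1.005e-05, 9.042e-06]  ψ = [0, 0, 0, 0]  (obs o_4=0)
t=5: δ = [2.093e-07, 1.005e-06, 2.512e-06, 4.186e-07]  ψ = [2, 3, 2, 2]  (obs o_5=2)
t=6: δ = [3.140e-07, 8.372e-08, 2.093e-07, 1.047e-07]  ψ = [2, 1, 2, 2]  (obs o_6=1)
backtrack: best end state = 0; path = [2, 2, 2, 0, 2, 2, 0]

path = [2, 2, 2, 0, 2, 2, 0]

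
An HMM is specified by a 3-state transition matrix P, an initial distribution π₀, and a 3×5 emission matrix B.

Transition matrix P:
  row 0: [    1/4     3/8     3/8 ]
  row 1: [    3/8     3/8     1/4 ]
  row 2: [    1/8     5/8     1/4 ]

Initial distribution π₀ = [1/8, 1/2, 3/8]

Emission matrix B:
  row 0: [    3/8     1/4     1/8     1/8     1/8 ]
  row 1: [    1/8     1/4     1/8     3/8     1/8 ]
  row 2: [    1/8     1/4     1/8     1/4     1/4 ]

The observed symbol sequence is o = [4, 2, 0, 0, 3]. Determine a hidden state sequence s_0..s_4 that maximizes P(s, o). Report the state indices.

path = [2, 1, 0, 0, 1]

t=0: δ = [1.562e-02, 6.250e-02, 9.375e-02]  (obs o_0=4)
t=1: δ = [2.930e-03, 7.324e-03, 2.930e-03]  ψ = [1, 2, 2]  (obs o_1=2)
t=2: δ = [1.030e-03, 3.433e-04, 2.289e-04]  ψ = [1, 1, 1]  (obs o_2=0)
t=3: δ = [9.656e-05, 4.828e-05, 4.828e-05]  ψ = [0, 0, 0]  (obs o_3=0)
t=4: δ = [3.017e-06, 1.358e-05, 9.052e-06]  ψ = [0, 0, 0]  (obs o_4=3)
backtrack: best end state = 1; path = [2, 1, 0, 0, 1]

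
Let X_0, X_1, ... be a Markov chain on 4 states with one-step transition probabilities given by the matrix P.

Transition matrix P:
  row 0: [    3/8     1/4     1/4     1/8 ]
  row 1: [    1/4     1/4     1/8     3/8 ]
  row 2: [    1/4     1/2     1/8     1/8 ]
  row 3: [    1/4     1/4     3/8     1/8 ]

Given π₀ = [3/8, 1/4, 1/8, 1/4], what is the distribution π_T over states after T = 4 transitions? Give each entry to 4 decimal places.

π = [0.2857, 0.3024, 0.2113, 0.2006]

t=0: π = [0.3750, 0.2500, 0.1250, 0.2500]
t=1: π = [0.2969, 0.2813, 0.2344, 0.1875]
t=2: π = [0.2871, 0.3086, 0.2090, 0.1953]
t=3: π = [0.2859, 0.3022, 0.2097, 0.2021]
t=4: π = [0.2857, 0.3024, 0.2113, 0.2006]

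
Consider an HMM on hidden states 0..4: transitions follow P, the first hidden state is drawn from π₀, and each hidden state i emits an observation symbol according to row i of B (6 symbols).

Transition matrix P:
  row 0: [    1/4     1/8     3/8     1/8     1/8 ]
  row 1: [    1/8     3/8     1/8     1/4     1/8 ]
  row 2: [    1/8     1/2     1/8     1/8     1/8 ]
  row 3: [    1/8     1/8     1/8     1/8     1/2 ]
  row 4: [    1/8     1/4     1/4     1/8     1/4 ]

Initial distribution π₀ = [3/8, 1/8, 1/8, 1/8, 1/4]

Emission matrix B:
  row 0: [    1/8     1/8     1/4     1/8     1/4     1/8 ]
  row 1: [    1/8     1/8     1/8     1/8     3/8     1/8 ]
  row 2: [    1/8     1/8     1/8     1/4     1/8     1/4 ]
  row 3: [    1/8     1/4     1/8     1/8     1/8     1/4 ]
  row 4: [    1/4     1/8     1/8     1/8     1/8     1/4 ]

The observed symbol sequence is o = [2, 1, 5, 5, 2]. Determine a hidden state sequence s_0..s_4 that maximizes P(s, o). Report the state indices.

path = [0, 3, 4, 2, 1]

t=0: δ = [9.375e-02, 1.562e-02, 1.562e-02, 1.562e-02, 3.125e-02]  (obs o_0=2)
t=1: δ = [2.930e-03, 1.465e-03, 4.395e-03, 2.930e-03, 1.465e-03]  ψ = [0, 0, 0, 0, 0]  (obs o_1=1)
t=2: δ = [9.155e-05, 2.747e-04, 2.747e-04, 1.373e-04, 3.662e-04]  ψ = [0, 2, 0, 2, 3]  (obs o_2=5)
t=3: δ = [5.722e-06, 1.717e-05, 2.289e-05, 1.717e-05, 2.289e-05]  ψ = [4, 2, 4, 1, 4]  (obs o_3=5)
t=4: δ = [7.153e-07, 1.431e-06, 7.153e-07, 5.364e-07, 1.073e-06]  ψ = [2, 2, 4, 1, 3]  (obs o_4=2)
backtrack: best end state = 1; path = [0, 3, 4, 2, 1]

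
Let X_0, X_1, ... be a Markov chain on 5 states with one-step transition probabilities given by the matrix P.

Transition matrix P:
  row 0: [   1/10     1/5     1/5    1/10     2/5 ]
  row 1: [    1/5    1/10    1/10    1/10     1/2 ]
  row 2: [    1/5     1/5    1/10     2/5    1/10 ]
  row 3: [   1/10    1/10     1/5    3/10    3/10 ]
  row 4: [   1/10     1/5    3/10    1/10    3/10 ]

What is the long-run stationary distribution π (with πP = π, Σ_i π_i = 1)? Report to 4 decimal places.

Balance equations π_j = Σ_i π_i·P[i][j]:
  π_0 = 1/10·π_0 + 1/5·π_1 + 1/5·π_2 + 1/10·π_3 + 1/10·π_4
  π_1 = 1/5·π_0 + 1/10·π_1 + 1/5·π_2 + 1/10·π_3 + 1/5·π_4
  π_2 = 1/5·π_0 + 1/10·π_1 + 1/10·π_2 + 1/5·π_3 + 3/10·π_4
  π_3 = 1/10·π_0 + 1/10·π_1 + 2/5·π_2 + 3/10·π_3 + 1/10·π_4
  normalize: π_0 + π_1 + π_2 + π_3 + π_4 = 1
Solving the linear system gives exactly π = [1483/10915, 1788/10915, 2127/10915, 2162/10915, 671/2183].

π = [0.1359, 0.1638, 0.1949, 0.1981, 0.3074]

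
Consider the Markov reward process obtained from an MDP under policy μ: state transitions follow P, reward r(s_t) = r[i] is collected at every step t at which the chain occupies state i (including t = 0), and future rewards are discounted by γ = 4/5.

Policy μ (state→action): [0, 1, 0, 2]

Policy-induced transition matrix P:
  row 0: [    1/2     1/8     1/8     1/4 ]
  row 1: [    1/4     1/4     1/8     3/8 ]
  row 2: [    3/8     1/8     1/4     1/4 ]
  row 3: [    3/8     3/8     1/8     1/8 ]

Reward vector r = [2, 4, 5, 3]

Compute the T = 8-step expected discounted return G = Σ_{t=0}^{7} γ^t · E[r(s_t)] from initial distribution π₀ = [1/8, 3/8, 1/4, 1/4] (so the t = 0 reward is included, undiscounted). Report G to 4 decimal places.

G = 13.6489

t=0: π = [0.1250, 0.3750, 0.2500, 0.2500], E[r] = 3.7500, γ^t·E[r] = 3.750000, running G = 3.750000
t=1: π = [0.3438, 0.2344, 0.1563, 0.2656], E[r] = 3.2031, γ^t·E[r] = 2.562500, running G = 6.312500
t=2: π = [0.3887, 0.2207, 0.1445, 0.2461], E[r] = 3.1211, γ^t·E[r] = 1.997500, running G = 8.310000
t=3: π = [0.3960, 0.2141, 0.1431, 0.2468], E[r] = 3.1042, γ^t·E[r] = 1.589375, running G = 9.899375
t=4: π = [0.3977, 0.2135, 0.1429, 0.2459], E[r] = 3.1015, γ^t·E[r] = 1.270375, running G = 11.169750
t=5: π = [0.3980, 0.2132, 0.1429, 0.2459], E[r] = 3.1008, γ^t·E[r] = 1.016086, running G = 12.185836
t=6: π = [0.3981, 0.2131, 0.1429, 0.2459], E[r] = 3.1007, γ^t·E[r] = 0.812840, running G = 12.998676
t=7: π = [0.3981, 0.2131, 0.1429, 0.2459], E[r] = 3.1007, γ^t·E[r] = 0.650266, running G = 13.648942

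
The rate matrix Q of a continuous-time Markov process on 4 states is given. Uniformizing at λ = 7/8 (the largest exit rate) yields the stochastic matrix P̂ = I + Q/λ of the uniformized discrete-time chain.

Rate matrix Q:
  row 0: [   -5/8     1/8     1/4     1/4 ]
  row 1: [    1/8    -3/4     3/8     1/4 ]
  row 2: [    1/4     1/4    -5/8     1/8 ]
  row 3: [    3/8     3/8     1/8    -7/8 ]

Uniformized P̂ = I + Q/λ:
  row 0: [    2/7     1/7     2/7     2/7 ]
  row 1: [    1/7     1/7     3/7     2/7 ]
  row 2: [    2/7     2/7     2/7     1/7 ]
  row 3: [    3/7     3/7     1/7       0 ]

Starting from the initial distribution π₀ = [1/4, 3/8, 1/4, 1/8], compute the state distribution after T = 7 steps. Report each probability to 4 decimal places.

π = [0.2786, 0.2388, 0.2928, 0.1898]

t=0: π = [0.2500, 0.3750, 0.2500, 0.1250]
t=1: π = [0.2500, 0.2143, 0.3214, 0.2143]
t=2: π = [0.2857, 0.2500, 0.2857, 0.1786]
t=3: π = [0.2755, 0.2347, 0.2959, 0.1939]
t=4: π = [0.2799, 0.2405, 0.2915, 0.1880]
t=5: π = [0.2782, 0.2382, 0.2932, 0.1903]
t=6: π = [0.2789, 0.2391, 0.2926, 0.1894]
t=7: π = [0.2786, 0.2388, 0.2928, 0.1898]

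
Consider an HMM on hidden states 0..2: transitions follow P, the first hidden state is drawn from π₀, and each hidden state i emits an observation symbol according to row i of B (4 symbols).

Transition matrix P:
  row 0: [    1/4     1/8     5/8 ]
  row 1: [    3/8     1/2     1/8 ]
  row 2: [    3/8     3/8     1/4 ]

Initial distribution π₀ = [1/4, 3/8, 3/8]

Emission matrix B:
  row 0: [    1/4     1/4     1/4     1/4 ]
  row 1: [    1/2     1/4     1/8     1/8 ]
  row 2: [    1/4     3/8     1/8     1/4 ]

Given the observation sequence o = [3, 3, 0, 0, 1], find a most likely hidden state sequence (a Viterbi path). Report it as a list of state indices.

path = [0, 2, 1, 1, 1]

t=0: δ = [6.250e-02, 4.688e-02, 9.375e-02]  (obs o_0=3)
t=1: δ = [8.789e-03, 4.395e-03, 9.766e-03]  ψ = [2, 2, 0]  (obs o_1=3)
t=2: δ = [9.155e-04, 1.831e-03, 1.373e-03]  ψ = [2, 2, 0]  (obs o_2=0)
t=3: δ = [1.717e-04, 4.578e-04, 1.431e-04]  ψ = [1, 1, 0]  (obs o_3=0)
t=4: δ = [4.292e-05, 5.722e-05, 4.023e-05]  ψ = [1, 1, 0]  (obs o_4=1)
backtrack: best end state = 1; path = [0, 2, 1, 1, 1]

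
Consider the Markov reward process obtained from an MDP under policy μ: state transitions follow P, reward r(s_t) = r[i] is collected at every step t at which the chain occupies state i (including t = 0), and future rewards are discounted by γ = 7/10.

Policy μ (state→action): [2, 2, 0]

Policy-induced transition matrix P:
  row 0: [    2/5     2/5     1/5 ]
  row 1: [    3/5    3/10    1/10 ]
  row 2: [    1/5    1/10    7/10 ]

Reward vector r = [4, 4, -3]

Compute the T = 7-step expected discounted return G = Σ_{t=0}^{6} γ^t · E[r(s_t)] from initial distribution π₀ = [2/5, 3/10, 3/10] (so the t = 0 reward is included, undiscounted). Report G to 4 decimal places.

G = 5.3528

t=0: π = [0.4000, 0.3000, 0.3000], E[r] = 1.9000, γ^t·E[r] = 1.900000, running G = 1.900000
t=1: π = [0.4000, 0.2800, 0.3200], E[r] = 1.7600, γ^t·E[r] = 1.232000, running G = 3.132000
t=2: π = [0.3920, 0.2760, 0.3320], E[r] = 1.6760, γ^t·E[r] = 0.821240, running G = 3.953240
t=3: π = [0.3888, 0.2728, 0.3384], E[r] = 1.6312, γ^t·E[r] = 0.559502, running G = 4.512742
t=4: π = [0.3869, 0.2712, 0.3419], E[r] = 1.6066, γ^t·E[r] = 0.385735, running G = 4.898477
t=5: π = [0.3859, 0.2703, 0.3438], E[r] = 1.5931, γ^t·E[r] = 0.267756, running G = 5.166232
t=6: π = [0.3853, 0.2698, 0.3449], E[r] = 1.5858, γ^t·E[r] = 0.186565, running G = 5.352797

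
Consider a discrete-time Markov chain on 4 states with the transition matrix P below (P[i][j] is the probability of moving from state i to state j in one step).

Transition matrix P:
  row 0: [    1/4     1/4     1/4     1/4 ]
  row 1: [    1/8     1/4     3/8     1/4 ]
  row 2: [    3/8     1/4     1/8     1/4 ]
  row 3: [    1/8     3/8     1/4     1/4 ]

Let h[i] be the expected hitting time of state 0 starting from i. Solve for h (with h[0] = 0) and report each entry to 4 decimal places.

First-step conditioning: h[0] = 0; for i ≠ 0, h[i] = 1 + Σ_k P[i][k]·h[k].
  h[1] = 1 + 1/4·h[1] + 3/8·h[2] + 1/4·h[3]
  h[2] = 1 + 1/4·h[1] + 1/8·h[2] + 1/4·h[3]
  h[3] = 1 + 3/8·h[1] + 1/4·h[2] + 1/4·h[3]
Solving the 3×3 linear system over states ≠ 0 gives exactly h = [0, 160/31, 128/31, 164/31] (h[0] = 0 is the target).

h = [0.0000, 5.1613, 4.1290, 5.2903]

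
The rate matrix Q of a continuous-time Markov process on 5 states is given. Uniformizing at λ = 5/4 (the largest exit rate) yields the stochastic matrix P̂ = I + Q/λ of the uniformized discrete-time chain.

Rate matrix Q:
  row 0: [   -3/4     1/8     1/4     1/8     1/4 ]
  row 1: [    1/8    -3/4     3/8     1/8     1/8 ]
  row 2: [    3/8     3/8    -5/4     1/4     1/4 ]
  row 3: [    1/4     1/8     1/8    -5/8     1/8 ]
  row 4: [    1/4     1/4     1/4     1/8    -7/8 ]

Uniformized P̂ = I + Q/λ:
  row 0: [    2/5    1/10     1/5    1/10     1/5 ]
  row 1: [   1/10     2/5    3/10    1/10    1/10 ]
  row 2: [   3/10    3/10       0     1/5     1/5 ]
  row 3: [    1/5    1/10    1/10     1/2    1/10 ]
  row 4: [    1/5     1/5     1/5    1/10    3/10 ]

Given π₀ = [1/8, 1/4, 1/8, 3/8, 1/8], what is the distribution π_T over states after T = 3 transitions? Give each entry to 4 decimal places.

π = [0.2426, 0.2126, 0.1665, 0.2048, 0.1735]

t=0: π = [0.1250, 0.2500, 0.1250, 0.3750, 0.1250]
t=1: π = [0.2125, 0.2125, 0.1625, 0.2625, 0.1500]
t=2: π = [0.2375, 0.2113, 0.1625, 0.2213, 0.1675]
t=3: π = [0.2426, 0.2126, 0.1665, 0.2048, 0.1735]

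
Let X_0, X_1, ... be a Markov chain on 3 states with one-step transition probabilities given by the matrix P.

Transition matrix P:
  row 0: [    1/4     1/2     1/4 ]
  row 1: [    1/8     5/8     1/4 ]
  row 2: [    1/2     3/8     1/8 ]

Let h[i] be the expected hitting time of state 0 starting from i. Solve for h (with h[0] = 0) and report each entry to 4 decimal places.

First-step conditioning: h[0] = 0; for i ≠ 0, h[i] = 1 + Σ_k P[i][k]·h[k].
  h[1] = 1 + 5/8·h[1] + 1/4·h[2]
  h[2] = 1 + 3/8·h[1] + 1/8·h[2]
Solving the 2×2 linear system over states ≠ 0 gives exactly h = [0, 24/5, 16/5] (h[0] = 0 is the target).

h = [0.0000, 4.8000, 3.2000]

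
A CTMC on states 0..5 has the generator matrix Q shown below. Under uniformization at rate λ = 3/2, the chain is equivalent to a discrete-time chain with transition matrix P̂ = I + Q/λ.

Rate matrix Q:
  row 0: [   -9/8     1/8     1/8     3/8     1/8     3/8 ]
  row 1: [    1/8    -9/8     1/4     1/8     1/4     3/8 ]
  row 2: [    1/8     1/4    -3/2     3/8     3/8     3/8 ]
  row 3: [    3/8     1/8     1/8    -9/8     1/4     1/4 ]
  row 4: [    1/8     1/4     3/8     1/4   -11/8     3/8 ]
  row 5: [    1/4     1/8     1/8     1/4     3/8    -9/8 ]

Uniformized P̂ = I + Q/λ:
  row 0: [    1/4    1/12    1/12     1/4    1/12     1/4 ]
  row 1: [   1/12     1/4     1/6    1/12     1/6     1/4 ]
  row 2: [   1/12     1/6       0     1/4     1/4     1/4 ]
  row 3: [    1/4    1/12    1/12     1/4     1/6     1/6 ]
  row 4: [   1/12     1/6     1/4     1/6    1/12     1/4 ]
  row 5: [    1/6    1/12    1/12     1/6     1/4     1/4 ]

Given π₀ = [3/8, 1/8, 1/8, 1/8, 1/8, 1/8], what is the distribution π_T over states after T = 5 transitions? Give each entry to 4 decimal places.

π = [0.1625, 0.1280, 0.1126, 0.1952, 0.1680, 0.2337]

t=0: π = [0.3750, 0.1250, 0.1250, 0.1250, 0.1250, 0.1250]
t=1: π = [0.1771, 0.1250, 0.1042, 0.2083, 0.1458, 0.2396]
t=2: π = [0.1675, 0.1250, 0.1094, 0.1970, 0.1684, 0.2326]
t=3: π = [0.1635, 0.1273, 0.1127, 0.1957, 0.1672, 0.2336]
t=4: π = [0.1627, 0.1279, 0.1124, 0.1954, 0.1680, 0.2337]
t=5: π = [0.1625, 0.1280, 0.1126, 0.1952, 0.1680, 0.2337]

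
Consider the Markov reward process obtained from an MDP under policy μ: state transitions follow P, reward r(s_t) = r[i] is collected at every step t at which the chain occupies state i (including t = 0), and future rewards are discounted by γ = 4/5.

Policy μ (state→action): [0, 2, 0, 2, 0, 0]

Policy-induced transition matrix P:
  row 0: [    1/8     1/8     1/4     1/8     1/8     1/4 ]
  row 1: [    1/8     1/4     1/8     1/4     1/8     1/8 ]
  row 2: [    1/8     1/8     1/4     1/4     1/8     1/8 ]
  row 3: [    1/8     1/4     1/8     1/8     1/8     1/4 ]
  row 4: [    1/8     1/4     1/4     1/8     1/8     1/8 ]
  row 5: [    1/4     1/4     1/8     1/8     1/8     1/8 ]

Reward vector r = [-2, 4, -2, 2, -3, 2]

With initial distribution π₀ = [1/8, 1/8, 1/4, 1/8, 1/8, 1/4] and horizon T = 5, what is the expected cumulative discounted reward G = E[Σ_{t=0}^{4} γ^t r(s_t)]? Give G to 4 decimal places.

G = 1.2010

t=0: π = [0.1250, 0.1250, 0.2500, 0.1250, 0.1250, 0.2500], E[r] = 0.1250, γ^t·E[r] = 0.125000, running G = 0.125000
t=1: π = [0.1563, 0.2031, 0.1875, 0.1719, 0.1250, 0.1563], E[r] = 0.4063, γ^t·E[r] = 0.325000, running G = 0.450000
t=2: π = [0.1445, 0.2070, 0.1836, 0.1738, 0.1250, 0.1660], E[r] = 0.4766, γ^t·E[r] = 0.305000, running G = 0.755000
t=3: π = [0.1458, 0.2090, 0.1816, 0.1738, 0.1250, 0.1648], E[r] = 0.4834, γ^t·E[r] = 0.247500, running G = 1.002500
t=4: π = [0.1456, 0.2091, 0.1815, 0.1738, 0.1250, 0.1649], E[r] = 0.4846, γ^t·E[r] = 0.198475, running G = 1.200975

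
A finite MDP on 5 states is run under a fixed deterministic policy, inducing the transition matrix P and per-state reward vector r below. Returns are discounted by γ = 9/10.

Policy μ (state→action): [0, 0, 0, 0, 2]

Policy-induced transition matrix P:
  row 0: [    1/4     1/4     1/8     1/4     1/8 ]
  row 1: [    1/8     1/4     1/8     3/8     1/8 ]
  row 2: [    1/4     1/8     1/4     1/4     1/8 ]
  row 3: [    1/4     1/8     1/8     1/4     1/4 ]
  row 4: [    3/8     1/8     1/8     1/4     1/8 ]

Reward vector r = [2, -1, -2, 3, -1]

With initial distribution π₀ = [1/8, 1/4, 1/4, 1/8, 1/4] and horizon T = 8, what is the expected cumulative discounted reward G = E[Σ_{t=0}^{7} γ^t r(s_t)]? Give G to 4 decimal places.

G = 2.8795

t=0: π = [0.1250, 0.2500, 0.2500, 0.1250, 0.2500], E[r] = -0.3750, γ^t·E[r] = -0.375000, running G = -0.375000
t=1: π = [0.2500, 0.1719, 0.1563, 0.2813, 0.1406], E[r] = 0.7188, γ^t·E[r] = 0.646875, running G = 0.271875
t=2: π = [0.2461, 0.1777, 0.1445, 0.2715, 0.1602], E[r] = 0.6797, γ^t·E[r] = 0.550547, running G = 0.822422
t=3: π = [0.2478, 0.1780, 0.1431, 0.2722, 0.1589], E[r] = 0.6892, γ^t·E[r] = 0.502433, running G = 1.324855
t=4: π = [0.2476, 0.1782, 0.1429, 0.2722, 0.1590], E[r] = 0.6890, γ^t·E[r] = 0.452030, running G = 1.776885
t=5: π = [0.2476, 0.1782, 0.1429, 0.2723, 0.1590], E[r] = 0.6891, γ^t·E[r] = 0.406879, running G = 2.183764
t=6: π = [0.2476, 0.1782, 0.1429, 0.2723, 0.1590], E[r] = 0.6891, γ^t·E[r] = 0.366194, running G = 2.549957
t=7: π = [0.2476, 0.1782, 0.1429, 0.2723, 0.1590], E[r] = 0.6891, γ^t·E[r] = 0.329575, running G = 2.879532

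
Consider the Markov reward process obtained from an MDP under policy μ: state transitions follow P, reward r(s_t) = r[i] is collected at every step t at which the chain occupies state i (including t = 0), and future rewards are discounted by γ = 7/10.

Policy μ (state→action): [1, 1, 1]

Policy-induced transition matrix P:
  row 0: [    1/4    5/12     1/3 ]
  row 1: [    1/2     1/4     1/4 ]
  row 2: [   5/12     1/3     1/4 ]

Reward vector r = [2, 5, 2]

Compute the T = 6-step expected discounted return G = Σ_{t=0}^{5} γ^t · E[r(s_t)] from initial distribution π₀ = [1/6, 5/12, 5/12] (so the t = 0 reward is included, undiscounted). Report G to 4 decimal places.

t=0: π = [0.1667, 0.4167, 0.4167], E[r] = 3.2500, γ^t·E[r] = 3.250000, running G = 3.250000
t=1: π = [0.4236, 0.3125, 0.2639], E[r] = 2.9375, γ^t·E[r] = 2.056250, running G = 5.306250
t=2: π = [0.3721, 0.3426, 0.2853], E[r] = 3.0278, γ^t·E[r] = 1.483611, running G = 6.789861
t=3: π = [0.3832, 0.3358, 0.2810], E[r] = 3.0074, γ^t·E[r] = 1.031531, running G = 7.821392
t=4: π = [0.3808, 0.3373, 0.2819], E[r] = 3.0119, γ^t·E[r] = 0.723146, running G = 8.544537
t=5: π = [0.3813, 0.3370, 0.2817], E[r] = 3.0109, γ^t·E[r] = 0.506038, running G = 9.050575

G = 9.0506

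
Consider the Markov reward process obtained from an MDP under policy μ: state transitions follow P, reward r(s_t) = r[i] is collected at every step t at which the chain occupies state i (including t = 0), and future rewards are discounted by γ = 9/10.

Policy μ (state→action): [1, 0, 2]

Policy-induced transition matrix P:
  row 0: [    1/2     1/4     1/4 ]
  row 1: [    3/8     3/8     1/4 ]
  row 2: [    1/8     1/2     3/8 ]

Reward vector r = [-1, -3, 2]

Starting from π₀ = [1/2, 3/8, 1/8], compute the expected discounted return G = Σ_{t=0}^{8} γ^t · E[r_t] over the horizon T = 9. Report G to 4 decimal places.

G = -5.8444

t=0: π = [0.5000, 0.3750, 0.1250], E[r] = -1.3750, γ^t·E[r] = -1.375000, running G = -1.375000
t=1: π = [0.4063, 0.3281, 0.2656], E[r] = -0.8594, γ^t·E[r] = -0.773438, running G = -2.148438
t=2: π = [0.3594, 0.3574, 0.2832], E[r] = -0.8652, γ^t·E[r] = -0.700840, running G = -2.849277
t=3: π = [0.3491, 0.3655, 0.2854], E[r] = -0.8748, γ^t·E[r] = -0.637697, running G = -3.486974
t=4: π = [0.3473, 0.3670, 0.2857], E[r] = -0.8770, γ^t·E[r] = -0.575429, running G = -4.062403
t=5: π = [0.3470, 0.3673, 0.2857], E[r] = -0.8775, γ^t·E[r] = -0.518136, running G = -4.580540
t=6: π = [0.3469, 0.3673, 0.2857], E[r] = -0.8775, γ^t·E[r] = -0.466360, running G = -5.046899
t=7: π = [0.3469, 0.3673, 0.2857], E[r] = -0.8775, γ^t·E[r] = -0.419729, running G = -5.466628
t=8: π = [0.3469, 0.3673, 0.2857], E[r] = -0.8776, γ^t·E[r] = -0.377757, running G = -5.844385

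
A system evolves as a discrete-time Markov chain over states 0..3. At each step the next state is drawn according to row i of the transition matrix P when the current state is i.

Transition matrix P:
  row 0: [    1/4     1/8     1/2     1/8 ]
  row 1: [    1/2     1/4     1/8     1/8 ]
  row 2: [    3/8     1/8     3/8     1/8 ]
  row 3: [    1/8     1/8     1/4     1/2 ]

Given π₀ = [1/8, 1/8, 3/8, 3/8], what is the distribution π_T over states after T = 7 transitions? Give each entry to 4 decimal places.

π = [0.3047, 0.1429, 0.3523, 0.2002]

t=0: π = [0.1250, 0.1250, 0.3750, 0.3750]
t=1: π = [0.2813, 0.1406, 0.3125, 0.2656]
t=2: π = [0.2910, 0.1426, 0.3418, 0.2246]
t=3: π = [0.3003, 0.1428, 0.3477, 0.2092]
t=4: π = [0.3030, 0.1429, 0.3507, 0.2035]
t=5: π = [0.3041, 0.1429, 0.3517, 0.2013]
t=6: π = [0.3045, 0.1429, 0.3521, 0.2005]
t=7: π = [0.3047, 0.1429, 0.3523, 0.2002]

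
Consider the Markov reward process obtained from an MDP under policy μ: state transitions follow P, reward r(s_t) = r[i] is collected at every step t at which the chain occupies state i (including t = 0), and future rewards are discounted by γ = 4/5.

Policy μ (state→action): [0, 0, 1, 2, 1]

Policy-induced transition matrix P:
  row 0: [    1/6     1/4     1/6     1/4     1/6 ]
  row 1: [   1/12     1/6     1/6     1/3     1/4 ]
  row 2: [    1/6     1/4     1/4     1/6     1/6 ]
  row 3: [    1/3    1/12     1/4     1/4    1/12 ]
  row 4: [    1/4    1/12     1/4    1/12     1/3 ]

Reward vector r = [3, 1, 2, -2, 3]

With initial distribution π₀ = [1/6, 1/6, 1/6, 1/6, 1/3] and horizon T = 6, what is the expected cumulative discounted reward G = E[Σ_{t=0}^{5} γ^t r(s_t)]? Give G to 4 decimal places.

G = 5.4940

t=0: π = [0.1667, 0.1667, 0.1667, 0.1667, 0.3333], E[r] = 1.6667, γ^t·E[r] = 1.666667, running G = 1.666667
t=1: π = [0.2083, 0.1528, 0.2222, 0.1944, 0.2222], E[r] = 1.5000, γ^t·E[r] = 1.200000, running G = 2.866667
t=2: π = [0.2049, 0.1678, 0.2199, 0.2072, 0.2002], E[r] = 1.4086, γ^t·E[r] = 0.901481, running G = 3.768148
t=3: π = [0.2039, 0.1681, 0.2189, 0.2123, 0.1968], E[r] = 1.3834, γ^t·E[r] = 0.708296, running G = 4.476444
t=4: π = [0.2044, 0.1678, 0.2190, 0.2130, 0.1958], E[r] = 1.3805, γ^t·E[r] = 0.565458, running G = 5.041903
t=5: π = [0.2045, 0.1679, 0.2190, 0.2131, 0.1955], E[r] = 1.3797, γ^t·E[r] = 0.452105, running G = 5.494008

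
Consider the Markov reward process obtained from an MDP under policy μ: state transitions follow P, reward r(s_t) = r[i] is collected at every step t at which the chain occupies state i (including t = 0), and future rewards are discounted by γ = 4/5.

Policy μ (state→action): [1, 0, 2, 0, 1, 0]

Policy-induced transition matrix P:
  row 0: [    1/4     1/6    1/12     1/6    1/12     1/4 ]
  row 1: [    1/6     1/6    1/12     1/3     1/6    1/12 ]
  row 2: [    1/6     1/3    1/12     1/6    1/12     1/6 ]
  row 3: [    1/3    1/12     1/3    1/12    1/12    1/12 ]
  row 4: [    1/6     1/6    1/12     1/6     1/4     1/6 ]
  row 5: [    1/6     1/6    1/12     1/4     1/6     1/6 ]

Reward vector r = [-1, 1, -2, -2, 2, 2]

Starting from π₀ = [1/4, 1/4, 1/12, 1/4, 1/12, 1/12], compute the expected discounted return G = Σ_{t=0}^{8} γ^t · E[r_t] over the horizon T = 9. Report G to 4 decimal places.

t=0: π = [0.2500, 0.2500, 0.0833, 0.2500, 0.0833, 0.0833], E[r] = -0.3333, γ^t·E[r] = -0.333333, running G = -0.333333
t=1: π = [0.2292, 0.1597, 0.1458, 0.1944, 0.1250, 0.1458], E[r] = -0.2083, γ^t·E[r] = -0.166667, running G = -0.500000
t=2: π = [0.2182, 0.1748, 0.1319, 0.1892, 0.1296, 0.1563], E[r] = -0.1140, γ^t·E[r] = -0.072963, running G = -0.572963
t=3: π = [0.2164, 0.1729, 0.1306, 0.1930, 0.1325, 0.1545], E[r] = -0.1168, γ^t·E[r] = -0.059802, running G = -0.632765
t=4: π = [0.2169, 0.1724, 0.1316, 0.1923, 0.1327, 0.1542], E[r] = -0.1184, γ^t·E[r] = -0.048510, running G = -0.681276
t=5: π = [0.2168, 0.1726, 0.1314, 0.1922, 0.1327, 0.1544], E[r] = -0.1174, γ^t·E[r] = -0.038474, running G = -0.719750
t=6: π = [0.2168, 0.1725, 0.1314, 0.1923, 0.1327, 0.1543], E[r] = -0.1175, γ^t·E[r] = -0.030803, running G = -0.750553
t=7: π = [0.2168, 0.1725, 0.1314, 0.1923, 0.1327, 0.1543], E[r] = -0.1175, γ^t·E[r] = -0.024648, running G = -0.775201
t=8: π = [0.2168, 0.1725, 0.1314, 0.1923, 0.1327, 0.1543], E[r] = -0.1175, γ^t·E[r] = -0.019716, running G = -0.794917

G = -0.7949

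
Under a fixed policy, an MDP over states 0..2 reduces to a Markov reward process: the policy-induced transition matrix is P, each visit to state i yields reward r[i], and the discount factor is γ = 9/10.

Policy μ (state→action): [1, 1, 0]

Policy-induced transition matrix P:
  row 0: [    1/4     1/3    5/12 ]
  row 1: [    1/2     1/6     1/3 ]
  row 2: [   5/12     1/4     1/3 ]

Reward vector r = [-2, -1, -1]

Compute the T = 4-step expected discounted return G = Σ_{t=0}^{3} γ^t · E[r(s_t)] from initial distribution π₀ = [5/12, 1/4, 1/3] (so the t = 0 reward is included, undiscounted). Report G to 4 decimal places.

G = -4.7662

t=0: π = [0.4167, 0.2500, 0.3333], E[r] = -1.4167, γ^t·E[r] = -1.416667, running G = -1.416667
t=1: π = [0.3681, 0.2639, 0.3681], E[r] = -1.3681, γ^t·E[r] = -1.231250, running G = -2.647917
t=2: π = [0.3773, 0.2587, 0.3640], E[r] = -1.3773, γ^t·E[r] = -1.115625, running G = -3.763542
t=3: π = [0.3753, 0.2599, 0.3648], E[r] = -1.3753, γ^t·E[r] = -1.002621, running G = -4.766163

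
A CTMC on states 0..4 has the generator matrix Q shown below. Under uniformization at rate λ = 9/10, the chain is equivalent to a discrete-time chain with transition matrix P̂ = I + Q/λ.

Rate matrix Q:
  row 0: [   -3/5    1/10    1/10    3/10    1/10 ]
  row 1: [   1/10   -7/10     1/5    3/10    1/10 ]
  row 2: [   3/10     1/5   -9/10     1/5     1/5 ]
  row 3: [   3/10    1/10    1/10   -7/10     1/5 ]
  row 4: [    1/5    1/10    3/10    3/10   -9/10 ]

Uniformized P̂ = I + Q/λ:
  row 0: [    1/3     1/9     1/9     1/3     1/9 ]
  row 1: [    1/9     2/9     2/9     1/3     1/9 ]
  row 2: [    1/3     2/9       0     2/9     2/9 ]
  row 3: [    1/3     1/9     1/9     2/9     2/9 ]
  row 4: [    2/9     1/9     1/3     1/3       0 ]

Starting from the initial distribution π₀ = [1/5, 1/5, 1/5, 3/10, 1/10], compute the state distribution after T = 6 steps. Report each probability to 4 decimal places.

π = [0.2857, 0.1428, 0.1429, 0.2857, 0.1428]

t=0: π = [0.2000, 0.2000, 0.2000, 0.3000, 0.1000]
t=1: π = [0.2778, 0.1556, 0.1333, 0.2778, 0.1556]
t=2: π = [0.2815, 0.1432, 0.1481, 0.2877, 0.1395]
t=3: π = [0.2860, 0.1435, 0.1416, 0.2849, 0.1440]
t=4: π = [0.2854, 0.1428, 0.1433, 0.2859, 0.1425]
t=5: π = [0.2858, 0.1429, 0.1427, 0.2856, 0.1430]
t=6: π = [0.2857, 0.1428, 0.1429, 0.2857, 0.1428]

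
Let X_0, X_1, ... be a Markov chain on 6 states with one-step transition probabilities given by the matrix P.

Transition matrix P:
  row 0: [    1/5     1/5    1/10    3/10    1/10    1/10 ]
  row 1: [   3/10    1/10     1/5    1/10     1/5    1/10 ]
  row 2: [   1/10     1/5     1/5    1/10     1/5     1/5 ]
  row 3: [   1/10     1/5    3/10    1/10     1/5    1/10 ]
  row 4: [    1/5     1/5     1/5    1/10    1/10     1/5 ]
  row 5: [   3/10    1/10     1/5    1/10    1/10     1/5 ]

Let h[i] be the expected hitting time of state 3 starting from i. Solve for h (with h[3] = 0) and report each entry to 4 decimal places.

First-step conditioning: h[3] = 0; for i ≠ 3, h[i] = 1 + Σ_k P[i][k]·h[k].
  h[0] = 1 + 1/5·h[0] + 1/5·h[1] + 1/10·h[2] + 1/10·h[4] + 1/10·h[5]
  h[1] = 1 + 3/10·h[0] + 1/10·h[1] + 1/5·h[2] + 1/5·h[4] + 1/10·h[5]
  h[2] = 1 + 1/10·h[0] + 1/5·h[1] + 1/5·h[2] + 1/5·h[4] + 1/5·h[5]
  h[4] = 1 + 1/5·h[0] + 1/5·h[1] + 1/5·h[2] + 1/10·h[4] + 1/5·h[5]
  h[5] = 1 + 3/10·h[0] + 1/10·h[1] + 1/5·h[2] + 1/10·h[4] + 1/5·h[5]
Solving the 5×5 linear system over states ≠ 3 gives exactly h = [17422/3115, 21422/3115, 3174/445, 0, 21782/3115, 21382/3115] (h[3] = 0 is the target).

h = [5.5929, 6.8770, 7.1326, 0.0000, 6.9926, 6.8642]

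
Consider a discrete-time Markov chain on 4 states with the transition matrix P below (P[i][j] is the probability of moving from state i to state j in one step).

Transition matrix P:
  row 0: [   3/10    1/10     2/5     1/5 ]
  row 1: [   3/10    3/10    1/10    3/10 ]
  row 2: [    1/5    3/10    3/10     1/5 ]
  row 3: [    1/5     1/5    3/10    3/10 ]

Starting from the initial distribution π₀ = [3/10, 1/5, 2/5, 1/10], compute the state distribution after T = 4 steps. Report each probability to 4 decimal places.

t=0: π = [0.3000, 0.2000, 0.4000, 0.1000]
t=1: π = [0.2500, 0.2300, 0.2900, 0.2300]
t=2: π = [0.2480, 0.2270, 0.2790, 0.2460]
t=3: π = [0.2475, 0.2258, 0.2794, 0.2473]
t=4: π = [0.2473, 0.2258, 0.2796, 0.2473]

π = [0.2473, 0.2258, 0.2796, 0.2473]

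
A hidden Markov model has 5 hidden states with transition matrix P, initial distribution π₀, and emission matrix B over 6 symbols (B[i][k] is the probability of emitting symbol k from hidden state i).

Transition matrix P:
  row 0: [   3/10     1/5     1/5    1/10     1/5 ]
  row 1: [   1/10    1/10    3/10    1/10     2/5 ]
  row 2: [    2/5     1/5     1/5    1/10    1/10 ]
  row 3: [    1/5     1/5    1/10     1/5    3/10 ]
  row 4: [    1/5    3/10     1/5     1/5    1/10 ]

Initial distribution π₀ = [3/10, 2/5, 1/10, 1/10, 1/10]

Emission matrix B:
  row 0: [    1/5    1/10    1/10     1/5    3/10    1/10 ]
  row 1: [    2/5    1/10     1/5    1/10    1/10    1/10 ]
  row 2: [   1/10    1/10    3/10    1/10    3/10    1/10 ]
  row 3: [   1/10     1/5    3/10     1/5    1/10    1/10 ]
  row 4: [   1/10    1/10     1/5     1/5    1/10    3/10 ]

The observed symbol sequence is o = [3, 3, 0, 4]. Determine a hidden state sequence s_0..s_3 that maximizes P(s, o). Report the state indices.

t=0: δ = [6.000e-02, 4.000e-02, 1.000e-02, 2.000e-02, 2.000e-02]  (obs o_0=3)
t=1: δ = [3.600e-03, 1.200e-03, 1.200e-03, 1.200e-03, 3.200e-03]  ψ = [0, 0, 0, 0, 1]  (obs o_1=3)
t=2: δ = [2.160e-04, 3.840e-04, 7.200e-05, 6.400e-05, 7.200e-05]  ψ = [0, 4, 0, 4, 0]  (obs o_2=0)
t=3: δ = [1.944e-05, 4.320e-06, 3.456e-05, 3.840e-06, 1.536e-05]  ψ = [0, 0, 1, 1, 1]  (obs o_3=4)
backtrack: best end state = 2; path = [1, 4, 1, 2]

path = [1, 4, 1, 2]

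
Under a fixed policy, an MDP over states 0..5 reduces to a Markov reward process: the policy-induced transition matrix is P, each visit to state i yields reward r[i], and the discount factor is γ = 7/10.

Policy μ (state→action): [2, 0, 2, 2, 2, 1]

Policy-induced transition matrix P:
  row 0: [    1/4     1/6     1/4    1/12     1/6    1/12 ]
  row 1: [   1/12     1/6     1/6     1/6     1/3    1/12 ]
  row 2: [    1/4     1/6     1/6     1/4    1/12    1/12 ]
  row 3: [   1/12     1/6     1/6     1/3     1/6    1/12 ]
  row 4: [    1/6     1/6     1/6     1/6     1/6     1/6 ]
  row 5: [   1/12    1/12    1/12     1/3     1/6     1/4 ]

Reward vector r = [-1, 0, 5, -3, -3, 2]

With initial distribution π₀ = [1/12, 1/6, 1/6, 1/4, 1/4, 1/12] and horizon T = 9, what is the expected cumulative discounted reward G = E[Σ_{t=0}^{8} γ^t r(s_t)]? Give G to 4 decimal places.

t=0: π = [0.0833, 0.1667, 0.1667, 0.2500, 0.2500, 0.0833], E[r] = -0.5833, γ^t·E[r] = -0.583333, running G = -0.583333
t=1: π = [0.1458, 0.1597, 0.1667, 0.2292, 0.1806, 0.1181], E[r] = -0.3056, γ^t·E[r] = -0.213889, running G = -0.797222
t=2: π = [0.1505, 0.1568, 0.1690, 0.2263, 0.1794, 0.1181], E[r] = -0.2865, γ^t·E[r] = -0.140365, running G = -0.937587
t=3: π = [0.1515, 0.1568, 0.1694, 0.2256, 0.1787, 0.1180], E[r] = -0.2817, γ^t·E[r] = -0.096634, running G = -1.034221
t=4: π = [0.1517, 0.1568, 0.1695, 0.2254, 0.1787, 0.1179], E[r] = -0.2809, γ^t·E[r] = -0.067451, running G = -1.101672
t=5: π = [0.1518, 0.1568, 0.1695, 0.2254, 0.1787, 0.1179], E[r] = -0.2807, γ^t·E[r] = -0.047181, running G = -1.148853
t=6: π = [0.1518, 0.1568, 0.1695, 0.2254, 0.1787, 0.1179], E[r] = -0.2807, γ^t·E[r] = -0.033021, running G = -1.181874
t=7: π = [0.1518, 0.1568, 0.1695, 0.2253, 0.1787, 0.1179], E[r] = -0.2807, γ^t·E[r] = -0.023114, running G = -1.204988
t=8: π = [0.1518, 0.1568, 0.1695, 0.2253, 0.1787, 0.1179], E[r] = -0.2807, γ^t·E[r] = -0.016180, running G = -1.221168

G = -1.2212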